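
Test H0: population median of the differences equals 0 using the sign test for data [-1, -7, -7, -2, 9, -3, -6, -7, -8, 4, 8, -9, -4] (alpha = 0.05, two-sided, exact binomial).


Step 1: Discard zero differences. Original n = 13; n_eff = number of nonzero differences = 13.
Nonzero differences (with sign): -1, -7, -7, -2, +9, -3, -6, -7, -8, +4, +8, -9, -4
Step 2: Count signs: positive = 3, negative = 10.
Step 3: Under H0: P(positive) = 0.5, so the number of positives S ~ Bin(13, 0.5).
Step 4: Two-sided exact p-value = sum of Bin(13,0.5) probabilities at or below the observed probability = 0.092285.
Step 5: alpha = 0.05. fail to reject H0.

n_eff = 13, pos = 3, neg = 10, p = 0.092285, fail to reject H0.


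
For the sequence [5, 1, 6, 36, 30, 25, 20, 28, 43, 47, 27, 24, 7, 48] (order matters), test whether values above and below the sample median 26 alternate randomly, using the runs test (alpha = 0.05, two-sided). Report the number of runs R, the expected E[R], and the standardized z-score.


Step 1: Compute median = 26; label A = above, B = below.
Labels in order: BBBAABBAAAABBA  (n_A = 7, n_B = 7)
Step 2: Count runs R = 6.
Step 3: Under H0 (random ordering), E[R] = 2*n_A*n_B/(n_A+n_B) + 1 = 2*7*7/14 + 1 = 8.0000.
        Var[R] = 2*n_A*n_B*(2*n_A*n_B - n_A - n_B) / ((n_A+n_B)^2 * (n_A+n_B-1)) = 8232/2548 = 3.2308.
        SD[R] = 1.7974.
Step 4: Continuity-corrected z = (R + 0.5 - E[R]) / SD[R] = (6 + 0.5 - 8.0000) / 1.7974 = -0.8345.
Step 5: Two-sided p-value via normal approximation = 2*(1 - Phi(|z|)) = 0.403986.
Step 6: alpha = 0.05. fail to reject H0.

R = 6, z = -0.8345, p = 0.403986, fail to reject H0.


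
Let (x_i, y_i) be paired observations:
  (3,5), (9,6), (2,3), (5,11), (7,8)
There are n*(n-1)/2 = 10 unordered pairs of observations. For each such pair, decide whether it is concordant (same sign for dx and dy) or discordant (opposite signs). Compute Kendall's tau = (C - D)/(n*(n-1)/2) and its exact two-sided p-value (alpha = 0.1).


Step 1: Enumerate the 10 unordered pairs (i,j) with i<j and classify each by sign(x_j-x_i) * sign(y_j-y_i).
  (1,2):dx=+6,dy=+1->C; (1,3):dx=-1,dy=-2->C; (1,4):dx=+2,dy=+6->C; (1,5):dx=+4,dy=+3->C
  (2,3):dx=-7,dy=-3->C; (2,4):dx=-4,dy=+5->D; (2,5):dx=-2,dy=+2->D; (3,4):dx=+3,dy=+8->C
  (3,5):dx=+5,dy=+5->C; (4,5):dx=+2,dy=-3->D
Step 2: C = 7, D = 3, total pairs = 10.
Step 3: tau = (C - D)/(n(n-1)/2) = (7 - 3)/10 = 0.400000.
Step 4: Exact two-sided p-value (enumerate n! = 120 permutations of y under H0): p = 0.483333.
Step 5: alpha = 0.1. fail to reject H0.

tau_b = 0.4000 (C=7, D=3), p = 0.483333, fail to reject H0.


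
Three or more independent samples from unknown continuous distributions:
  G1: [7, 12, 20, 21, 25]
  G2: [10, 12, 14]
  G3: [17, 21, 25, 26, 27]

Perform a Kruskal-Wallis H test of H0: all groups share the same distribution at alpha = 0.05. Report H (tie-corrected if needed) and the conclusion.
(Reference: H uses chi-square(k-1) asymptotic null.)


Step 1: Combine all N = 13 observations and assign midranks.
sorted (value, group, rank): (7,G1,1), (10,G2,2), (12,G1,3.5), (12,G2,3.5), (14,G2,5), (17,G3,6), (20,G1,7), (21,G1,8.5), (21,G3,8.5), (25,G1,10.5), (25,G3,10.5), (26,G3,12), (27,G3,13)
Step 2: Sum ranks within each group.
R_1 = 30.5 (n_1 = 5)
R_2 = 10.5 (n_2 = 3)
R_3 = 50 (n_3 = 5)
Step 3: H = 12/(N(N+1)) * sum(R_i^2/n_i) - 3(N+1)
     = 12/(13*14) * (30.5^2/5 + 10.5^2/3 + 50^2/5) - 3*14
     = 0.065934 * 722.8 - 42
     = 5.657143.
Step 4: Ties present; correction factor C = 1 - 18/(13^3 - 13) = 0.991758. Corrected H = 5.657143 / 0.991758 = 5.704155.
Step 5: Under H0, H ~ chi^2(2); p-value = 0.057724.
Step 6: alpha = 0.05. fail to reject H0.

H = 5.7042, df = 2, p = 0.057724, fail to reject H0.


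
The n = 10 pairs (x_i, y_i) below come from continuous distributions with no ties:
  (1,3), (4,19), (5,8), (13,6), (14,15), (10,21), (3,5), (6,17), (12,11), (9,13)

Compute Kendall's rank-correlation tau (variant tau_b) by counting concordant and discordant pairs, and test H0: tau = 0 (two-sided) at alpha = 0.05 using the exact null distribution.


Step 1: Enumerate the 45 unordered pairs (i,j) with i<j and classify each by sign(x_j-x_i) * sign(y_j-y_i).
  (1,2):dx=+3,dy=+16->C; (1,3):dx=+4,dy=+5->C; (1,4):dx=+12,dy=+3->C; (1,5):dx=+13,dy=+12->C
  (1,6):dx=+9,dy=+18->C; (1,7):dx=+2,dy=+2->C; (1,8):dx=+5,dy=+14->C; (1,9):dx=+11,dy=+8->C
  (1,10):dx=+8,dy=+10->C; (2,3):dx=+1,dy=-11->D; (2,4):dx=+9,dy=-13->D; (2,5):dx=+10,dy=-4->D
  (2,6):dx=+6,dy=+2->C; (2,7):dx=-1,dy=-14->C; (2,8):dx=+2,dy=-2->D; (2,9):dx=+8,dy=-8->D
  (2,10):dx=+5,dy=-6->D; (3,4):dx=+8,dy=-2->D; (3,5):dx=+9,dy=+7->C; (3,6):dx=+5,dy=+13->C
  (3,7):dx=-2,dy=-3->C; (3,8):dx=+1,dy=+9->C; (3,9):dx=+7,dy=+3->C; (3,10):dx=+4,dy=+5->C
  (4,5):dx=+1,dy=+9->C; (4,6):dx=-3,dy=+15->D; (4,7):dx=-10,dy=-1->C; (4,8):dx=-7,dy=+11->D
  (4,9):dx=-1,dy=+5->D; (4,10):dx=-4,dy=+7->D; (5,6):dx=-4,dy=+6->D; (5,7):dx=-11,dy=-10->C
  (5,8):dx=-8,dy=+2->D; (5,9):dx=-2,dy=-4->C; (5,10):dx=-5,dy=-2->C; (6,7):dx=-7,dy=-16->C
  (6,8):dx=-4,dy=-4->C; (6,9):dx=+2,dy=-10->D; (6,10):dx=-1,dy=-8->C; (7,8):dx=+3,dy=+12->C
  (7,9):dx=+9,dy=+6->C; (7,10):dx=+6,dy=+8->C; (8,9):dx=+6,dy=-6->D; (8,10):dx=+3,dy=-4->D
  (9,10):dx=-3,dy=+2->D
Step 2: C = 28, D = 17, total pairs = 45.
Step 3: tau = (C - D)/(n(n-1)/2) = (28 - 17)/45 = 0.244444.
Step 4: Exact two-sided p-value (enumerate n! = 3628800 permutations of y under H0): p = 0.380720.
Step 5: alpha = 0.05. fail to reject H0.

tau_b = 0.2444 (C=28, D=17), p = 0.380720, fail to reject H0.


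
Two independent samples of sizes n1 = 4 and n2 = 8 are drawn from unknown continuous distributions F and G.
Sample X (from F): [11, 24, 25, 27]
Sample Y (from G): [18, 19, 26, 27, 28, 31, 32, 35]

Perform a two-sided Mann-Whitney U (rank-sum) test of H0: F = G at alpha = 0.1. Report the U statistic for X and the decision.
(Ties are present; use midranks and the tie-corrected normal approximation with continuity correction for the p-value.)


Step 1: Combine and sort all 12 observations; assign midranks.
sorted (value, group): (11,X), (18,Y), (19,Y), (24,X), (25,X), (26,Y), (27,X), (27,Y), (28,Y), (31,Y), (32,Y), (35,Y)
ranks: 11->1, 18->2, 19->3, 24->4, 25->5, 26->6, 27->7.5, 27->7.5, 28->9, 31->10, 32->11, 35->12
Step 2: Rank sum for X: R1 = 1 + 4 + 5 + 7.5 = 17.5.
Step 3: U_X = R1 - n1(n1+1)/2 = 17.5 - 4*5/2 = 17.5 - 10 = 7.5.
       U_Y = n1*n2 - U_X = 32 - 7.5 = 24.5.
Step 4: Ties are present, so use the tie-corrected normal approximation (with continuity correction) for the p-value.
Step 5: p-value = 0.173478; compare to alpha = 0.1. fail to reject H0.

U_X = 7.5, p = 0.173478, fail to reject H0 at alpha = 0.1.


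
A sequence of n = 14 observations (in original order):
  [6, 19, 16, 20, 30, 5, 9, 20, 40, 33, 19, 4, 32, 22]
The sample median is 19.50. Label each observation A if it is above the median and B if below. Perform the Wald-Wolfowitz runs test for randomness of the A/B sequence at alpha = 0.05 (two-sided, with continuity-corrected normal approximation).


Step 1: Compute median = 19.50; label A = above, B = below.
Labels in order: BBBAABBAAABBAA  (n_A = 7, n_B = 7)
Step 2: Count runs R = 6.
Step 3: Under H0 (random ordering), E[R] = 2*n_A*n_B/(n_A+n_B) + 1 = 2*7*7/14 + 1 = 8.0000.
        Var[R] = 2*n_A*n_B*(2*n_A*n_B - n_A - n_B) / ((n_A+n_B)^2 * (n_A+n_B-1)) = 8232/2548 = 3.2308.
        SD[R] = 1.7974.
Step 4: Continuity-corrected z = (R + 0.5 - E[R]) / SD[R] = (6 + 0.5 - 8.0000) / 1.7974 = -0.8345.
Step 5: Two-sided p-value via normal approximation = 2*(1 - Phi(|z|)) = 0.403986.
Step 6: alpha = 0.05. fail to reject H0.

R = 6, z = -0.8345, p = 0.403986, fail to reject H0.


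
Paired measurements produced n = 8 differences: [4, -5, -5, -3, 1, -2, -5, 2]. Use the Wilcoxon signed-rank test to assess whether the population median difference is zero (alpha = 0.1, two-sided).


Step 1: Drop any zero differences (none here) and take |d_i|.
|d| = [4, 5, 5, 3, 1, 2, 5, 2]
Step 2: Midrank |d_i| (ties get averaged ranks).
ranks: |4|->5, |5|->7, |5|->7, |3|->4, |1|->1, |2|->2.5, |5|->7, |2|->2.5
Step 3: Attach original signs; sum ranks with positive sign and with negative sign.
W+ = 5 + 1 + 2.5 = 8.5
W- = 7 + 7 + 4 + 2.5 + 7 = 27.5
(Check: W+ + W- = 36 should equal n(n+1)/2 = 36.)
Step 4: Test statistic W = min(W+, W-) = 8.5.
Step 5: Ties in |d|, so use the tie-corrected normal approximation.
        E[W] = n(n+1)/4 = 8*9/4 = 18.
        Tie groups: |d|=2 (t=2), |d|=5 (t=3); sum(t^3 - t) = 30.
        Var[W] = n(n+1)(2n+1)/24 - sum(t^3-t)/48 = 1224/24 - 30/48 = 50.375.
        z = (W - E[W]) / sqrt(Var[W]) = (8.5 - 18) / 7.0975 = -1.3385.
        Two-sided p = 2*Phi(z) = 0.180736.
Step 6: alpha = 0.1. fail to reject H0.

W+ = 8.5, W- = 27.5, W = min = 8.5, p = 0.180736, fail to reject H0.


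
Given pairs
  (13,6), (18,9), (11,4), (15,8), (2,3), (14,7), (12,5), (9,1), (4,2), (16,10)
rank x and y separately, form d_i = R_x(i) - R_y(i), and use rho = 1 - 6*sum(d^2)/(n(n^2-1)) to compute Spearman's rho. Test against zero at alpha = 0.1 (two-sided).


Step 1: Rank x and y separately (midranks; no ties here).
rank(x): 13->6, 18->10, 11->4, 15->8, 2->1, 14->7, 12->5, 9->3, 4->2, 16->9
rank(y): 6->6, 9->9, 4->4, 8->8, 3->3, 7->7, 5->5, 1->1, 2->2, 10->10
Step 2: d_i = R_x(i) - R_y(i); compute d_i^2.
  (6-6)^2=0, (10-9)^2=1, (4-4)^2=0, (8-8)^2=0, (1-3)^2=4, (7-7)^2=0, (5-5)^2=0, (3-1)^2=4, (2-2)^2=0, (9-10)^2=1
sum(d^2) = 10.
Step 3: rho = 1 - 6*10 / (10*(10^2 - 1)) = 1 - 60/990 = 0.939394.
Step 4: Under H0, t = rho * sqrt((n-2)/(1-rho^2)) = 7.7500 ~ t(8).
Step 5: Two-sided p-value from the t-distribution with 8 df = 0.000055.
Step 6: alpha = 0.1. reject H0.

rho = 0.9394, p = 0.000055, reject H0 at alpha = 0.1.


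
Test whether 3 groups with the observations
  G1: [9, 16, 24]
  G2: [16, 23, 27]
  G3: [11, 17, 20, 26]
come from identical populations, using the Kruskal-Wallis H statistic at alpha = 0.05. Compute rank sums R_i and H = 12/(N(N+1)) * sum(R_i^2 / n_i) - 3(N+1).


Step 1: Combine all N = 10 observations and assign midranks.
sorted (value, group, rank): (9,G1,1), (11,G3,2), (16,G1,3.5), (16,G2,3.5), (17,G3,5), (20,G3,6), (23,G2,7), (24,G1,8), (26,G3,9), (27,G2,10)
Step 2: Sum ranks within each group.
R_1 = 12.5 (n_1 = 3)
R_2 = 20.5 (n_2 = 3)
R_3 = 22 (n_3 = 4)
Step 3: H = 12/(N(N+1)) * sum(R_i^2/n_i) - 3(N+1)
     = 12/(10*11) * (12.5^2/3 + 20.5^2/3 + 22^2/4) - 3*11
     = 0.109091 * 313.167 - 33
     = 1.163636.
Step 4: Ties present; correction factor C = 1 - 6/(10^3 - 10) = 0.993939. Corrected H = 1.163636 / 0.993939 = 1.170732.
Step 5: Under H0, H ~ chi^2(2); p-value = 0.556902.
Step 6: alpha = 0.05. fail to reject H0.

H = 1.1707, df = 2, p = 0.556902, fail to reject H0.


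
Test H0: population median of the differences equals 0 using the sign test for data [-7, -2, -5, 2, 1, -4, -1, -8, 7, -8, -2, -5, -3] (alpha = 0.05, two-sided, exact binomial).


Step 1: Discard zero differences. Original n = 13; n_eff = number of nonzero differences = 13.
Nonzero differences (with sign): -7, -2, -5, +2, +1, -4, -1, -8, +7, -8, -2, -5, -3
Step 2: Count signs: positive = 3, negative = 10.
Step 3: Under H0: P(positive) = 0.5, so the number of positives S ~ Bin(13, 0.5).
Step 4: Two-sided exact p-value = sum of Bin(13,0.5) probabilities at or below the observed probability = 0.092285.
Step 5: alpha = 0.05. fail to reject H0.

n_eff = 13, pos = 3, neg = 10, p = 0.092285, fail to reject H0.


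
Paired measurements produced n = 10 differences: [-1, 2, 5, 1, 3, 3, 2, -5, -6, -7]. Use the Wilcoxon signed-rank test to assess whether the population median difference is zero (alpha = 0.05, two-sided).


Step 1: Drop any zero differences (none here) and take |d_i|.
|d| = [1, 2, 5, 1, 3, 3, 2, 5, 6, 7]
Step 2: Midrank |d_i| (ties get averaged ranks).
ranks: |1|->1.5, |2|->3.5, |5|->7.5, |1|->1.5, |3|->5.5, |3|->5.5, |2|->3.5, |5|->7.5, |6|->9, |7|->10
Step 3: Attach original signs; sum ranks with positive sign and with negative sign.
W+ = 3.5 + 7.5 + 1.5 + 5.5 + 5.5 + 3.5 = 27
W- = 1.5 + 7.5 + 9 + 10 = 28
(Check: W+ + W- = 55 should equal n(n+1)/2 = 55.)
Step 4: Test statistic W = min(W+, W-) = 27.
Step 5: Ties in |d|, so use the tie-corrected normal approximation.
        E[W] = n(n+1)/4 = 10*11/4 = 27.5.
        Tie groups: |d|=1 (t=2), |d|=2 (t=2), |d|=3 (t=2), |d|=5 (t=2); sum(t^3 - t) = 24.
        Var[W] = n(n+1)(2n+1)/24 - sum(t^3-t)/48 = 2310/24 - 24/48 = 95.75.
        z = (W - E[W]) / sqrt(Var[W]) = (27 - 27.5) / 9.7852 = -0.0511.
        Two-sided p = 2*Phi(z) = 0.959248.
Step 6: alpha = 0.05. fail to reject H0.

W+ = 27, W- = 28, W = min = 27, p = 0.959248, fail to reject H0.


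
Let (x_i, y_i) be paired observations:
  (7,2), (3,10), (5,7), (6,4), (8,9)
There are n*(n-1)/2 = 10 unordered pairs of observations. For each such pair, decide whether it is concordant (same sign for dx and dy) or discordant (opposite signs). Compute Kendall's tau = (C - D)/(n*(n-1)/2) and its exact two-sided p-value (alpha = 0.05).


Step 1: Enumerate the 10 unordered pairs (i,j) with i<j and classify each by sign(x_j-x_i) * sign(y_j-y_i).
  (1,2):dx=-4,dy=+8->D; (1,3):dx=-2,dy=+5->D; (1,4):dx=-1,dy=+2->D; (1,5):dx=+1,dy=+7->C
  (2,3):dx=+2,dy=-3->D; (2,4):dx=+3,dy=-6->D; (2,5):dx=+5,dy=-1->D; (3,4):dx=+1,dy=-3->D
  (3,5):dx=+3,dy=+2->C; (4,5):dx=+2,dy=+5->C
Step 2: C = 3, D = 7, total pairs = 10.
Step 3: tau = (C - D)/(n(n-1)/2) = (3 - 7)/10 = -0.400000.
Step 4: Exact two-sided p-value (enumerate n! = 120 permutations of y under H0): p = 0.483333.
Step 5: alpha = 0.05. fail to reject H0.

tau_b = -0.4000 (C=3, D=7), p = 0.483333, fail to reject H0.


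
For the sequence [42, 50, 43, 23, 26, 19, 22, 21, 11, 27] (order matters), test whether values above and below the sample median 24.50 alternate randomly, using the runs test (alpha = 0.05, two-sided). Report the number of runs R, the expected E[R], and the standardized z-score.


Step 1: Compute median = 24.50; label A = above, B = below.
Labels in order: AAABABBBBA  (n_A = 5, n_B = 5)
Step 2: Count runs R = 5.
Step 3: Under H0 (random ordering), E[R] = 2*n_A*n_B/(n_A+n_B) + 1 = 2*5*5/10 + 1 = 6.0000.
        Var[R] = 2*n_A*n_B*(2*n_A*n_B - n_A - n_B) / ((n_A+n_B)^2 * (n_A+n_B-1)) = 2000/900 = 2.2222.
        SD[R] = 1.4907.
Step 4: Continuity-corrected z = (R + 0.5 - E[R]) / SD[R] = (5 + 0.5 - 6.0000) / 1.4907 = -0.3354.
Step 5: Two-sided p-value via normal approximation = 2*(1 - Phi(|z|)) = 0.737316.
Step 6: alpha = 0.05. fail to reject H0.

R = 5, z = -0.3354, p = 0.737316, fail to reject H0.


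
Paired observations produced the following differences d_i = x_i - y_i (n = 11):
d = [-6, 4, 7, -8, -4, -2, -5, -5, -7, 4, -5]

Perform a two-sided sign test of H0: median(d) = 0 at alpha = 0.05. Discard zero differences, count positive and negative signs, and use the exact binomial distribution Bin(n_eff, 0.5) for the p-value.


Step 1: Discard zero differences. Original n = 11; n_eff = number of nonzero differences = 11.
Nonzero differences (with sign): -6, +4, +7, -8, -4, -2, -5, -5, -7, +4, -5
Step 2: Count signs: positive = 3, negative = 8.
Step 3: Under H0: P(positive) = 0.5, so the number of positives S ~ Bin(11, 0.5).
Step 4: Two-sided exact p-value = sum of Bin(11,0.5) probabilities at or below the observed probability = 0.226562.
Step 5: alpha = 0.05. fail to reject H0.

n_eff = 11, pos = 3, neg = 8, p = 0.226562, fail to reject H0.


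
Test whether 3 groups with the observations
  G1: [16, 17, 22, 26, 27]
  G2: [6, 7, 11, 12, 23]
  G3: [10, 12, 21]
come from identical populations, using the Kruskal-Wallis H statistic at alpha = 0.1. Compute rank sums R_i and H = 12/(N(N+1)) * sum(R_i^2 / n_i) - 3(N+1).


Step 1: Combine all N = 13 observations and assign midranks.
sorted (value, group, rank): (6,G2,1), (7,G2,2), (10,G3,3), (11,G2,4), (12,G2,5.5), (12,G3,5.5), (16,G1,7), (17,G1,8), (21,G3,9), (22,G1,10), (23,G2,11), (26,G1,12), (27,G1,13)
Step 2: Sum ranks within each group.
R_1 = 50 (n_1 = 5)
R_2 = 23.5 (n_2 = 5)
R_3 = 17.5 (n_3 = 3)
Step 3: H = 12/(N(N+1)) * sum(R_i^2/n_i) - 3(N+1)
     = 12/(13*14) * (50^2/5 + 23.5^2/5 + 17.5^2/3) - 3*14
     = 0.065934 * 712.533 - 42
     = 4.980220.
Step 4: Ties present; correction factor C = 1 - 6/(13^3 - 13) = 0.997253. Corrected H = 4.980220 / 0.997253 = 4.993939.
Step 5: Under H0, H ~ chi^2(2); p-value = 0.082334.
Step 6: alpha = 0.1. reject H0.

H = 4.9939, df = 2, p = 0.082334, reject H0.


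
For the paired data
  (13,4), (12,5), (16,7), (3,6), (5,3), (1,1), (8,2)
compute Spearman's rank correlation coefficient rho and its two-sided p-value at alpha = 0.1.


Step 1: Rank x and y separately (midranks; no ties here).
rank(x): 13->6, 12->5, 16->7, 3->2, 5->3, 1->1, 8->4
rank(y): 4->4, 5->5, 7->7, 6->6, 3->3, 1->1, 2->2
Step 2: d_i = R_x(i) - R_y(i); compute d_i^2.
  (6-4)^2=4, (5-5)^2=0, (7-7)^2=0, (2-6)^2=16, (3-3)^2=0, (1-1)^2=0, (4-2)^2=4
sum(d^2) = 24.
Step 3: rho = 1 - 6*24 / (7*(7^2 - 1)) = 1 - 144/336 = 0.571429.
Step 4: Under H0, t = rho * sqrt((n-2)/(1-rho^2)) = 1.5570 ~ t(5).
Step 5: Two-sided p-value from the t-distribution with 5 df = 0.180202.
Step 6: alpha = 0.1. fail to reject H0.

rho = 0.5714, p = 0.180202, fail to reject H0 at alpha = 0.1.


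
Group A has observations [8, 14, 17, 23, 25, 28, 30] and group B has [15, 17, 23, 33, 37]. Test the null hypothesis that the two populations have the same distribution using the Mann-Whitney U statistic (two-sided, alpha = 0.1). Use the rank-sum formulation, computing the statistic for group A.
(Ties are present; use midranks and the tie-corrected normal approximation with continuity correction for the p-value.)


Step 1: Combine and sort all 12 observations; assign midranks.
sorted (value, group): (8,X), (14,X), (15,Y), (17,X), (17,Y), (23,X), (23,Y), (25,X), (28,X), (30,X), (33,Y), (37,Y)
ranks: 8->1, 14->2, 15->3, 17->4.5, 17->4.5, 23->6.5, 23->6.5, 25->8, 28->9, 30->10, 33->11, 37->12
Step 2: Rank sum for X: R1 = 1 + 2 + 4.5 + 6.5 + 8 + 9 + 10 = 41.
Step 3: U_X = R1 - n1(n1+1)/2 = 41 - 7*8/2 = 41 - 28 = 13.
       U_Y = n1*n2 - U_X = 35 - 13 = 22.
Step 4: Ties are present, so use the tie-corrected normal approximation (with continuity correction) for the p-value.
Step 5: p-value = 0.514478; compare to alpha = 0.1. fail to reject H0.

U_X = 13, p = 0.514478, fail to reject H0 at alpha = 0.1.


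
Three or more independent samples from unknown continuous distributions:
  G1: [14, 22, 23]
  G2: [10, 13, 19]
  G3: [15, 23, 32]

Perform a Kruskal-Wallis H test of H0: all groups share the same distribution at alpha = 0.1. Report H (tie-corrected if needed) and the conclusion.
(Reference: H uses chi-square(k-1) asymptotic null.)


Step 1: Combine all N = 9 observations and assign midranks.
sorted (value, group, rank): (10,G2,1), (13,G2,2), (14,G1,3), (15,G3,4), (19,G2,5), (22,G1,6), (23,G1,7.5), (23,G3,7.5), (32,G3,9)
Step 2: Sum ranks within each group.
R_1 = 16.5 (n_1 = 3)
R_2 = 8 (n_2 = 3)
R_3 = 20.5 (n_3 = 3)
Step 3: H = 12/(N(N+1)) * sum(R_i^2/n_i) - 3(N+1)
     = 12/(9*10) * (16.5^2/3 + 8^2/3 + 20.5^2/3) - 3*10
     = 0.133333 * 252.167 - 30
     = 3.622222.
Step 4: Ties present; correction factor C = 1 - 6/(9^3 - 9) = 0.991667. Corrected H = 3.622222 / 0.991667 = 3.652661.
Step 5: Under H0, H ~ chi^2(2); p-value = 0.161003.
Step 6: alpha = 0.1. fail to reject H0.

H = 3.6527, df = 2, p = 0.161003, fail to reject H0.


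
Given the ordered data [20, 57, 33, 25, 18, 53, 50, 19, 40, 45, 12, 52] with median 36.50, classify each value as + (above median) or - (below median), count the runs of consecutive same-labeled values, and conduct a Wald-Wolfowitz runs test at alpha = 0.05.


Step 1: Compute median = 36.50; label A = above, B = below.
Labels in order: BABBBAABAABA  (n_A = 6, n_B = 6)
Step 2: Count runs R = 8.
Step 3: Under H0 (random ordering), E[R] = 2*n_A*n_B/(n_A+n_B) + 1 = 2*6*6/12 + 1 = 7.0000.
        Var[R] = 2*n_A*n_B*(2*n_A*n_B - n_A - n_B) / ((n_A+n_B)^2 * (n_A+n_B-1)) = 4320/1584 = 2.7273.
        SD[R] = 1.6514.
Step 4: Continuity-corrected z = (R - 0.5 - E[R]) / SD[R] = (8 - 0.5 - 7.0000) / 1.6514 = 0.3028.
Step 5: Two-sided p-value via normal approximation = 2*(1 - Phi(|z|)) = 0.762069.
Step 6: alpha = 0.05. fail to reject H0.

R = 8, z = 0.3028, p = 0.762069, fail to reject H0.


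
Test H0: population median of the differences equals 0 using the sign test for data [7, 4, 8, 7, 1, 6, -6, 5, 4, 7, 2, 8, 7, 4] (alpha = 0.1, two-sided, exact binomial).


Step 1: Discard zero differences. Original n = 14; n_eff = number of nonzero differences = 14.
Nonzero differences (with sign): +7, +4, +8, +7, +1, +6, -6, +5, +4, +7, +2, +8, +7, +4
Step 2: Count signs: positive = 13, negative = 1.
Step 3: Under H0: P(positive) = 0.5, so the number of positives S ~ Bin(14, 0.5).
Step 4: Two-sided exact p-value = sum of Bin(14,0.5) probabilities at or below the observed probability = 0.001831.
Step 5: alpha = 0.1. reject H0.

n_eff = 14, pos = 13, neg = 1, p = 0.001831, reject H0.


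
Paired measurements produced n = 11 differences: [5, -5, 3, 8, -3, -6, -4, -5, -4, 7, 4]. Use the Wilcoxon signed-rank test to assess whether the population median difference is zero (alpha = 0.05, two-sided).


Step 1: Drop any zero differences (none here) and take |d_i|.
|d| = [5, 5, 3, 8, 3, 6, 4, 5, 4, 7, 4]
Step 2: Midrank |d_i| (ties get averaged ranks).
ranks: |5|->7, |5|->7, |3|->1.5, |8|->11, |3|->1.5, |6|->9, |4|->4, |5|->7, |4|->4, |7|->10, |4|->4
Step 3: Attach original signs; sum ranks with positive sign and with negative sign.
W+ = 7 + 1.5 + 11 + 10 + 4 = 33.5
W- = 7 + 1.5 + 9 + 4 + 7 + 4 = 32.5
(Check: W+ + W- = 66 should equal n(n+1)/2 = 66.)
Step 4: Test statistic W = min(W+, W-) = 32.5.
Step 5: Ties in |d|, so use the tie-corrected normal approximation.
        E[W] = n(n+1)/4 = 11*12/4 = 33.
        Tie groups: |d|=3 (t=2), |d|=4 (t=3), |d|=5 (t=3); sum(t^3 - t) = 54.
        Var[W] = n(n+1)(2n+1)/24 - sum(t^3-t)/48 = 3036/24 - 54/48 = 125.375.
        z = (W - E[W]) / sqrt(Var[W]) = (32.5 - 33) / 11.1971 = -0.0447.
        Two-sided p = 2*Phi(z) = 0.964383.
Step 6: alpha = 0.05. fail to reject H0.

W+ = 33.5, W- = 32.5, W = min = 32.5, p = 0.964383, fail to reject H0.


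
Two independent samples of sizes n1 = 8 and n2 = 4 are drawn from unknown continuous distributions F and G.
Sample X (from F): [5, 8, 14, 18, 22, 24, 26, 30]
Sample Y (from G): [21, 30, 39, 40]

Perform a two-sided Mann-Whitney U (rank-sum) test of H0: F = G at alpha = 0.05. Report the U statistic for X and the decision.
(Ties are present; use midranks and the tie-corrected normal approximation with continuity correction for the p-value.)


Step 1: Combine and sort all 12 observations; assign midranks.
sorted (value, group): (5,X), (8,X), (14,X), (18,X), (21,Y), (22,X), (24,X), (26,X), (30,X), (30,Y), (39,Y), (40,Y)
ranks: 5->1, 8->2, 14->3, 18->4, 21->5, 22->6, 24->7, 26->8, 30->9.5, 30->9.5, 39->11, 40->12
Step 2: Rank sum for X: R1 = 1 + 2 + 3 + 4 + 6 + 7 + 8 + 9.5 = 40.5.
Step 3: U_X = R1 - n1(n1+1)/2 = 40.5 - 8*9/2 = 40.5 - 36 = 4.5.
       U_Y = n1*n2 - U_X = 32 - 4.5 = 27.5.
Step 4: Ties are present, so use the tie-corrected normal approximation (with continuity correction) for the p-value.
Step 5: p-value = 0.061271; compare to alpha = 0.05. fail to reject H0.

U_X = 4.5, p = 0.061271, fail to reject H0 at alpha = 0.05.


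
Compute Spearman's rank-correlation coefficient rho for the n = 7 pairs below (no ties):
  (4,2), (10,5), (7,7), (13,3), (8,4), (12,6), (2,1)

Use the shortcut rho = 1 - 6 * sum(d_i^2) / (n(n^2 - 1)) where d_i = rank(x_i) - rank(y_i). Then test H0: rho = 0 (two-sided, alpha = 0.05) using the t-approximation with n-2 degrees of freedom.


Step 1: Rank x and y separately (midranks; no ties here).
rank(x): 4->2, 10->5, 7->3, 13->7, 8->4, 12->6, 2->1
rank(y): 2->2, 5->5, 7->7, 3->3, 4->4, 6->6, 1->1
Step 2: d_i = R_x(i) - R_y(i); compute d_i^2.
  (2-2)^2=0, (5-5)^2=0, (3-7)^2=16, (7-3)^2=16, (4-4)^2=0, (6-6)^2=0, (1-1)^2=0
sum(d^2) = 32.
Step 3: rho = 1 - 6*32 / (7*(7^2 - 1)) = 1 - 192/336 = 0.428571.
Step 4: Under H0, t = rho * sqrt((n-2)/(1-rho^2)) = 1.0607 ~ t(5).
Step 5: Two-sided p-value from the t-distribution with 5 df = 0.337368.
Step 6: alpha = 0.05. fail to reject H0.

rho = 0.4286, p = 0.337368, fail to reject H0 at alpha = 0.05.


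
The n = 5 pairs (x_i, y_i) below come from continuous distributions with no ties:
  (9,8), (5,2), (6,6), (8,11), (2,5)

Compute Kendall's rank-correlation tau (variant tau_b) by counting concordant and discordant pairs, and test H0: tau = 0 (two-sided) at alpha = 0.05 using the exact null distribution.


Step 1: Enumerate the 10 unordered pairs (i,j) with i<j and classify each by sign(x_j-x_i) * sign(y_j-y_i).
  (1,2):dx=-4,dy=-6->C; (1,3):dx=-3,dy=-2->C; (1,4):dx=-1,dy=+3->D; (1,5):dx=-7,dy=-3->C
  (2,3):dx=+1,dy=+4->C; (2,4):dx=+3,dy=+9->C; (2,5):dx=-3,dy=+3->D; (3,4):dx=+2,dy=+5->C
  (3,5):dx=-4,dy=-1->C; (4,5):dx=-6,dy=-6->C
Step 2: C = 8, D = 2, total pairs = 10.
Step 3: tau = (C - D)/(n(n-1)/2) = (8 - 2)/10 = 0.600000.
Step 4: Exact two-sided p-value (enumerate n! = 120 permutations of y under H0): p = 0.233333.
Step 5: alpha = 0.05. fail to reject H0.

tau_b = 0.6000 (C=8, D=2), p = 0.233333, fail to reject H0.


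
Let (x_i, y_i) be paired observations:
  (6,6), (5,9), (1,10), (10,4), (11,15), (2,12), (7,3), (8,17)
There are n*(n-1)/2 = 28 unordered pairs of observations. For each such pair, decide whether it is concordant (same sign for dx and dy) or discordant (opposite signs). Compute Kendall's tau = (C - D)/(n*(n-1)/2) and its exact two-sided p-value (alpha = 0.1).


Step 1: Enumerate the 28 unordered pairs (i,j) with i<j and classify each by sign(x_j-x_i) * sign(y_j-y_i).
  (1,2):dx=-1,dy=+3->D; (1,3):dx=-5,dy=+4->D; (1,4):dx=+4,dy=-2->D; (1,5):dx=+5,dy=+9->C
  (1,6):dx=-4,dy=+6->D; (1,7):dx=+1,dy=-3->D; (1,8):dx=+2,dy=+11->C; (2,3):dx=-4,dy=+1->D
  (2,4):dx=+5,dy=-5->D; (2,5):dx=+6,dy=+6->C; (2,6):dx=-3,dy=+3->D; (2,7):dx=+2,dy=-6->D
  (2,8):dx=+3,dy=+8->C; (3,4):dx=+9,dy=-6->D; (3,5):dx=+10,dy=+5->C; (3,6):dx=+1,dy=+2->C
  (3,7):dx=+6,dy=-7->D; (3,8):dx=+7,dy=+7->C; (4,5):dx=+1,dy=+11->C; (4,6):dx=-8,dy=+8->D
  (4,7):dx=-3,dy=-1->C; (4,8):dx=-2,dy=+13->D; (5,6):dx=-9,dy=-3->C; (5,7):dx=-4,dy=-12->C
  (5,8):dx=-3,dy=+2->D; (6,7):dx=+5,dy=-9->D; (6,8):dx=+6,dy=+5->C; (7,8):dx=+1,dy=+14->C
Step 2: C = 13, D = 15, total pairs = 28.
Step 3: tau = (C - D)/(n(n-1)/2) = (13 - 15)/28 = -0.071429.
Step 4: Exact two-sided p-value (enumerate n! = 40320 permutations of y under H0): p = 0.904861.
Step 5: alpha = 0.1. fail to reject H0.

tau_b = -0.0714 (C=13, D=15), p = 0.904861, fail to reject H0.


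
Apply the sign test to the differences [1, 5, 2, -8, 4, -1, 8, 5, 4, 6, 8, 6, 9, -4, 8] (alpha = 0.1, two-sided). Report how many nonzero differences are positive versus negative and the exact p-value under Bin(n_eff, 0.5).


Step 1: Discard zero differences. Original n = 15; n_eff = number of nonzero differences = 15.
Nonzero differences (with sign): +1, +5, +2, -8, +4, -1, +8, +5, +4, +6, +8, +6, +9, -4, +8
Step 2: Count signs: positive = 12, negative = 3.
Step 3: Under H0: P(positive) = 0.5, so the number of positives S ~ Bin(15, 0.5).
Step 4: Two-sided exact p-value = sum of Bin(15,0.5) probabilities at or below the observed probability = 0.035156.
Step 5: alpha = 0.1. reject H0.

n_eff = 15, pos = 12, neg = 3, p = 0.035156, reject H0.


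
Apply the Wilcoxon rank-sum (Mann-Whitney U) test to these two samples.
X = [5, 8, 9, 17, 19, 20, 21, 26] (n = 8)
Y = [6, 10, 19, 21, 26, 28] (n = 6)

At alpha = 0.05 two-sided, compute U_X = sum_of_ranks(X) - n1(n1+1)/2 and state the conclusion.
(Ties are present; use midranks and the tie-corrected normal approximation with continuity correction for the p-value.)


Step 1: Combine and sort all 14 observations; assign midranks.
sorted (value, group): (5,X), (6,Y), (8,X), (9,X), (10,Y), (17,X), (19,X), (19,Y), (20,X), (21,X), (21,Y), (26,X), (26,Y), (28,Y)
ranks: 5->1, 6->2, 8->3, 9->4, 10->5, 17->6, 19->7.5, 19->7.5, 20->9, 21->10.5, 21->10.5, 26->12.5, 26->12.5, 28->14
Step 2: Rank sum for X: R1 = 1 + 3 + 4 + 6 + 7.5 + 9 + 10.5 + 12.5 = 53.5.
Step 3: U_X = R1 - n1(n1+1)/2 = 53.5 - 8*9/2 = 53.5 - 36 = 17.5.
       U_Y = n1*n2 - U_X = 48 - 17.5 = 30.5.
Step 4: Ties are present, so use the tie-corrected normal approximation (with continuity correction) for the p-value.
Step 5: p-value = 0.437063; compare to alpha = 0.05. fail to reject H0.

U_X = 17.5, p = 0.437063, fail to reject H0 at alpha = 0.05.


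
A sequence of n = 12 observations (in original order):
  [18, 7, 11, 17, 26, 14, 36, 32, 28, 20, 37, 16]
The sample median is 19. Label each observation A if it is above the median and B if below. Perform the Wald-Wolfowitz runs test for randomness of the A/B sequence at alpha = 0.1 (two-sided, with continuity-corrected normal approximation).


Step 1: Compute median = 19; label A = above, B = below.
Labels in order: BBBBABAAAAAB  (n_A = 6, n_B = 6)
Step 2: Count runs R = 5.
Step 3: Under H0 (random ordering), E[R] = 2*n_A*n_B/(n_A+n_B) + 1 = 2*6*6/12 + 1 = 7.0000.
        Var[R] = 2*n_A*n_B*(2*n_A*n_B - n_A - n_B) / ((n_A+n_B)^2 * (n_A+n_B-1)) = 4320/1584 = 2.7273.
        SD[R] = 1.6514.
Step 4: Continuity-corrected z = (R + 0.5 - E[R]) / SD[R] = (5 + 0.5 - 7.0000) / 1.6514 = -0.9083.
Step 5: Two-sided p-value via normal approximation = 2*(1 - Phi(|z|)) = 0.363722.
Step 6: alpha = 0.1. fail to reject H0.

R = 5, z = -0.9083, p = 0.363722, fail to reject H0.


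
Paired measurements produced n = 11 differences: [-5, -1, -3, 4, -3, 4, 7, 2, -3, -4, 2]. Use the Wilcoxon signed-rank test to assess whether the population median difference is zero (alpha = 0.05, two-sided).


Step 1: Drop any zero differences (none here) and take |d_i|.
|d| = [5, 1, 3, 4, 3, 4, 7, 2, 3, 4, 2]
Step 2: Midrank |d_i| (ties get averaged ranks).
ranks: |5|->10, |1|->1, |3|->5, |4|->8, |3|->5, |4|->8, |7|->11, |2|->2.5, |3|->5, |4|->8, |2|->2.5
Step 3: Attach original signs; sum ranks with positive sign and with negative sign.
W+ = 8 + 8 + 11 + 2.5 + 2.5 = 32
W- = 10 + 1 + 5 + 5 + 5 + 8 = 34
(Check: W+ + W- = 66 should equal n(n+1)/2 = 66.)
Step 4: Test statistic W = min(W+, W-) = 32.
Step 5: Ties in |d|, so use the tie-corrected normal approximation.
        E[W] = n(n+1)/4 = 11*12/4 = 33.
        Tie groups: |d|=2 (t=2), |d|=3 (t=3), |d|=4 (t=3); sum(t^3 - t) = 54.
        Var[W] = n(n+1)(2n+1)/24 - sum(t^3-t)/48 = 3036/24 - 54/48 = 125.375.
        z = (W - E[W]) / sqrt(Var[W]) = (32 - 33) / 11.1971 = -0.0893.
        Two-sided p = 2*Phi(z) = 0.928836.
Step 6: alpha = 0.05. fail to reject H0.

W+ = 32, W- = 34, W = min = 32, p = 0.928836, fail to reject H0.


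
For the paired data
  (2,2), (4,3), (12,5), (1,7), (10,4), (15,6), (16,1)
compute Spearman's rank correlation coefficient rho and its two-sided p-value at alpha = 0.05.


Step 1: Rank x and y separately (midranks; no ties here).
rank(x): 2->2, 4->3, 12->5, 1->1, 10->4, 15->6, 16->7
rank(y): 2->2, 3->3, 5->5, 7->7, 4->4, 6->6, 1->1
Step 2: d_i = R_x(i) - R_y(i); compute d_i^2.
  (2-2)^2=0, (3-3)^2=0, (5-5)^2=0, (1-7)^2=36, (4-4)^2=0, (6-6)^2=0, (7-1)^2=36
sum(d^2) = 72.
Step 3: rho = 1 - 6*72 / (7*(7^2 - 1)) = 1 - 432/336 = -0.285714.
Step 4: Under H0, t = rho * sqrt((n-2)/(1-rho^2)) = -0.6667 ~ t(5).
Step 5: Two-sided p-value from the t-distribution with 5 df = 0.534509.
Step 6: alpha = 0.05. fail to reject H0.

rho = -0.2857, p = 0.534509, fail to reject H0 at alpha = 0.05.


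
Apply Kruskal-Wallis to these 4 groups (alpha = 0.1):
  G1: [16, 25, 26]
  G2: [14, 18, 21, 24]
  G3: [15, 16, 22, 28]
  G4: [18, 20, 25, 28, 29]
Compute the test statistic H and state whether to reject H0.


Step 1: Combine all N = 16 observations and assign midranks.
sorted (value, group, rank): (14,G2,1), (15,G3,2), (16,G1,3.5), (16,G3,3.5), (18,G2,5.5), (18,G4,5.5), (20,G4,7), (21,G2,8), (22,G3,9), (24,G2,10), (25,G1,11.5), (25,G4,11.5), (26,G1,13), (28,G3,14.5), (28,G4,14.5), (29,G4,16)
Step 2: Sum ranks within each group.
R_1 = 28 (n_1 = 3)
R_2 = 24.5 (n_2 = 4)
R_3 = 29 (n_3 = 4)
R_4 = 54.5 (n_4 = 5)
Step 3: H = 12/(N(N+1)) * sum(R_i^2/n_i) - 3(N+1)
     = 12/(16*17) * (28^2/3 + 24.5^2/4 + 29^2/4 + 54.5^2/5) - 3*17
     = 0.044118 * 1215.7 - 51
     = 2.633640.
Step 4: Ties present; correction factor C = 1 - 24/(16^3 - 16) = 0.994118. Corrected H = 2.633640 / 0.994118 = 2.649223.
Step 5: Under H0, H ~ chi^2(3); p-value = 0.448925.
Step 6: alpha = 0.1. fail to reject H0.

H = 2.6492, df = 3, p = 0.448925, fail to reject H0.


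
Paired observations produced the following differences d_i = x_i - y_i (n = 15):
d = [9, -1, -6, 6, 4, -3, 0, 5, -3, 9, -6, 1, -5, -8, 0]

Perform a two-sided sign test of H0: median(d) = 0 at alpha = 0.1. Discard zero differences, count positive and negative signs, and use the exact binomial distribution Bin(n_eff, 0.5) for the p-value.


Step 1: Discard zero differences. Original n = 15; n_eff = number of nonzero differences = 13.
Nonzero differences (with sign): +9, -1, -6, +6, +4, -3, +5, -3, +9, -6, +1, -5, -8
Step 2: Count signs: positive = 6, negative = 7.
Step 3: Under H0: P(positive) = 0.5, so the number of positives S ~ Bin(13, 0.5).
Step 4: Two-sided exact p-value = sum of Bin(13,0.5) probabilities at or below the observed probability = 1.000000.
Step 5: alpha = 0.1. fail to reject H0.

n_eff = 13, pos = 6, neg = 7, p = 1.000000, fail to reject H0.


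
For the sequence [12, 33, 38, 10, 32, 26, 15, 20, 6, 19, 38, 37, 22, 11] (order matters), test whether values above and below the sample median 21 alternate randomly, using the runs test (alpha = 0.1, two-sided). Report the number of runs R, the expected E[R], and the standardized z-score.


Step 1: Compute median = 21; label A = above, B = below.
Labels in order: BAABAABBBBAAAB  (n_A = 7, n_B = 7)
Step 2: Count runs R = 7.
Step 3: Under H0 (random ordering), E[R] = 2*n_A*n_B/(n_A+n_B) + 1 = 2*7*7/14 + 1 = 8.0000.
        Var[R] = 2*n_A*n_B*(2*n_A*n_B - n_A - n_B) / ((n_A+n_B)^2 * (n_A+n_B-1)) = 8232/2548 = 3.2308.
        SD[R] = 1.7974.
Step 4: Continuity-corrected z = (R + 0.5 - E[R]) / SD[R] = (7 + 0.5 - 8.0000) / 1.7974 = -0.2782.
Step 5: Two-sided p-value via normal approximation = 2*(1 - Phi(|z|)) = 0.780879.
Step 6: alpha = 0.1. fail to reject H0.

R = 7, z = -0.2782, p = 0.780879, fail to reject H0.


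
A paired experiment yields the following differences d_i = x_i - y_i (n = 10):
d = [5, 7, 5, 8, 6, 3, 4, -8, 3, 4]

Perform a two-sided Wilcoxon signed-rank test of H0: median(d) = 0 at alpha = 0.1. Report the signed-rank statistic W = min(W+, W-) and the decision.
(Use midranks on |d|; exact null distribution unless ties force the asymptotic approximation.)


Step 1: Drop any zero differences (none here) and take |d_i|.
|d| = [5, 7, 5, 8, 6, 3, 4, 8, 3, 4]
Step 2: Midrank |d_i| (ties get averaged ranks).
ranks: |5|->5.5, |7|->8, |5|->5.5, |8|->9.5, |6|->7, |3|->1.5, |4|->3.5, |8|->9.5, |3|->1.5, |4|->3.5
Step 3: Attach original signs; sum ranks with positive sign and with negative sign.
W+ = 5.5 + 8 + 5.5 + 9.5 + 7 + 1.5 + 3.5 + 1.5 + 3.5 = 45.5
W- = 9.5 = 9.5
(Check: W+ + W- = 55 should equal n(n+1)/2 = 55.)
Step 4: Test statistic W = min(W+, W-) = 9.5.
Step 5: Ties in |d|, so use the tie-corrected normal approximation.
        E[W] = n(n+1)/4 = 10*11/4 = 27.5.
        Tie groups: |d|=3 (t=2), |d|=4 (t=2), |d|=5 (t=2), |d|=8 (t=2); sum(t^3 - t) = 24.
        Var[W] = n(n+1)(2n+1)/24 - sum(t^3-t)/48 = 2310/24 - 24/48 = 95.75.
        z = (W - E[W]) / sqrt(Var[W]) = (9.5 - 27.5) / 9.7852 = -1.8395.
        Two-sided p = 2*Phi(z) = 0.065840.
Step 6: alpha = 0.1. reject H0.

W+ = 45.5, W- = 9.5, W = min = 9.5, p = 0.065840, reject H0.


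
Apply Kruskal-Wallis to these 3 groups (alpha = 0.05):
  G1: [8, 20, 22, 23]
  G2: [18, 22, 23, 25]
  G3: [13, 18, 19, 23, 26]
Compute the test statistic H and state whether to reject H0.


Step 1: Combine all N = 13 observations and assign midranks.
sorted (value, group, rank): (8,G1,1), (13,G3,2), (18,G2,3.5), (18,G3,3.5), (19,G3,5), (20,G1,6), (22,G1,7.5), (22,G2,7.5), (23,G1,10), (23,G2,10), (23,G3,10), (25,G2,12), (26,G3,13)
Step 2: Sum ranks within each group.
R_1 = 24.5 (n_1 = 4)
R_2 = 33 (n_2 = 4)
R_3 = 33.5 (n_3 = 5)
Step 3: H = 12/(N(N+1)) * sum(R_i^2/n_i) - 3(N+1)
     = 12/(13*14) * (24.5^2/4 + 33^2/4 + 33.5^2/5) - 3*14
     = 0.065934 * 646.763 - 42
     = 0.643681.
Step 4: Ties present; correction factor C = 1 - 36/(13^3 - 13) = 0.983516. Corrected H = 0.643681 / 0.983516 = 0.654469.
Step 5: Under H0, H ~ chi^2(2); p-value = 0.720915.
Step 6: alpha = 0.05. fail to reject H0.

H = 0.6545, df = 2, p = 0.720915, fail to reject H0.


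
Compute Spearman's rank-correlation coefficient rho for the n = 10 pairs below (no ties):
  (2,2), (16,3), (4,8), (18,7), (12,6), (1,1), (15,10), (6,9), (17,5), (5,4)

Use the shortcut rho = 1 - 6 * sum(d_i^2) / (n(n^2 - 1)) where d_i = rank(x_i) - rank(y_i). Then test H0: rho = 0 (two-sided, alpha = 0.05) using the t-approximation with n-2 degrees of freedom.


Step 1: Rank x and y separately (midranks; no ties here).
rank(x): 2->2, 16->8, 4->3, 18->10, 12->6, 1->1, 15->7, 6->5, 17->9, 5->4
rank(y): 2->2, 3->3, 8->8, 7->7, 6->6, 1->1, 10->10, 9->9, 5->5, 4->4
Step 2: d_i = R_x(i) - R_y(i); compute d_i^2.
  (2-2)^2=0, (8-3)^2=25, (3-8)^2=25, (10-7)^2=9, (6-6)^2=0, (1-1)^2=0, (7-10)^2=9, (5-9)^2=16, (9-5)^2=16, (4-4)^2=0
sum(d^2) = 100.
Step 3: rho = 1 - 6*100 / (10*(10^2 - 1)) = 1 - 600/990 = 0.393939.
Step 4: Under H0, t = rho * sqrt((n-2)/(1-rho^2)) = 1.2123 ~ t(8).
Step 5: Two-sided p-value from the t-distribution with 8 df = 0.259998.
Step 6: alpha = 0.05. fail to reject H0.

rho = 0.3939, p = 0.259998, fail to reject H0 at alpha = 0.05.


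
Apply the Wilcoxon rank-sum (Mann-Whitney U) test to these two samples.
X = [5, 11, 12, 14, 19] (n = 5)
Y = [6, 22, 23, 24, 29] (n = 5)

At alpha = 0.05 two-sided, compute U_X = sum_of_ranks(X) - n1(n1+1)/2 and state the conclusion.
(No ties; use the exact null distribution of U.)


Step 1: Combine and sort all 10 observations; assign midranks.
sorted (value, group): (5,X), (6,Y), (11,X), (12,X), (14,X), (19,X), (22,Y), (23,Y), (24,Y), (29,Y)
ranks: 5->1, 6->2, 11->3, 12->4, 14->5, 19->6, 22->7, 23->8, 24->9, 29->10
Step 2: Rank sum for X: R1 = 1 + 3 + 4 + 5 + 6 = 19.
Step 3: U_X = R1 - n1(n1+1)/2 = 19 - 5*6/2 = 19 - 15 = 4.
       U_Y = n1*n2 - U_X = 25 - 4 = 21.
Step 4: No ties, so the exact null distribution of U (based on enumerating the C(10,5) = 252 equally likely rank assignments) gives the two-sided p-value.
Step 5: p-value = 0.095238; compare to alpha = 0.05. fail to reject H0.

U_X = 4, p = 0.095238, fail to reject H0 at alpha = 0.05.


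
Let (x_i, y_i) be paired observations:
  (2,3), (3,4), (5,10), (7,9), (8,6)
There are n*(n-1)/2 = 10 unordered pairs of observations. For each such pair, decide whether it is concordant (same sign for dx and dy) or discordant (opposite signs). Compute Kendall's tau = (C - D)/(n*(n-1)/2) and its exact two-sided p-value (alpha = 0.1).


Step 1: Enumerate the 10 unordered pairs (i,j) with i<j and classify each by sign(x_j-x_i) * sign(y_j-y_i).
  (1,2):dx=+1,dy=+1->C; (1,3):dx=+3,dy=+7->C; (1,4):dx=+5,dy=+6->C; (1,5):dx=+6,dy=+3->C
  (2,3):dx=+2,dy=+6->C; (2,4):dx=+4,dy=+5->C; (2,5):dx=+5,dy=+2->C; (3,4):dx=+2,dy=-1->D
  (3,5):dx=+3,dy=-4->D; (4,5):dx=+1,dy=-3->D
Step 2: C = 7, D = 3, total pairs = 10.
Step 3: tau = (C - D)/(n(n-1)/2) = (7 - 3)/10 = 0.400000.
Step 4: Exact two-sided p-value (enumerate n! = 120 permutations of y under H0): p = 0.483333.
Step 5: alpha = 0.1. fail to reject H0.

tau_b = 0.4000 (C=7, D=3), p = 0.483333, fail to reject H0.


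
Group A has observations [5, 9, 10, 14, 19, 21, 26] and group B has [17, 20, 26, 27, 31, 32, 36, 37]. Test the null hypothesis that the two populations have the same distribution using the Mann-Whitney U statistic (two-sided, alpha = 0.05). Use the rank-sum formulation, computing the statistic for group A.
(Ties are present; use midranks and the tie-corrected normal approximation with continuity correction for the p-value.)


Step 1: Combine and sort all 15 observations; assign midranks.
sorted (value, group): (5,X), (9,X), (10,X), (14,X), (17,Y), (19,X), (20,Y), (21,X), (26,X), (26,Y), (27,Y), (31,Y), (32,Y), (36,Y), (37,Y)
ranks: 5->1, 9->2, 10->3, 14->4, 17->5, 19->6, 20->7, 21->8, 26->9.5, 26->9.5, 27->11, 31->12, 32->13, 36->14, 37->15
Step 2: Rank sum for X: R1 = 1 + 2 + 3 + 4 + 6 + 8 + 9.5 = 33.5.
Step 3: U_X = R1 - n1(n1+1)/2 = 33.5 - 7*8/2 = 33.5 - 28 = 5.5.
       U_Y = n1*n2 - U_X = 56 - 5.5 = 50.5.
Step 4: Ties are present, so use the tie-corrected normal approximation (with continuity correction) for the p-value.
Step 5: p-value = 0.010826; compare to alpha = 0.05. reject H0.

U_X = 5.5, p = 0.010826, reject H0 at alpha = 0.05.
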